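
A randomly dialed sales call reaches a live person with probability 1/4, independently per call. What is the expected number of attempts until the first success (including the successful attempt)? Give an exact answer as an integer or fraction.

For a geometric distribution, E[trials] = 1/p = 1/(1/4) = 4.

4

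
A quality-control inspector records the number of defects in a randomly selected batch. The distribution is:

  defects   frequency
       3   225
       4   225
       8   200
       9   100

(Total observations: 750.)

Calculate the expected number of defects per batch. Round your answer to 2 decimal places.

Total = 750, so P(defects=3) = 225/750, etc.
E[X] = (3/10)·3 + (3/10)·4 + (4/15)·8 + (2/15)·9
     = 163/30 ≈ 5.43

5.43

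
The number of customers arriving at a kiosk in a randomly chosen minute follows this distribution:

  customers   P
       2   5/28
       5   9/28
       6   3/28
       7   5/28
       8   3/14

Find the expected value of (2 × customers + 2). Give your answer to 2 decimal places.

13.14

E[2x+2] = (5/28)·6 + (9/28)·12 + (3/28)·14 + (5/28)·16 + (3/14)·18
     = 92/7 ≈ 13.14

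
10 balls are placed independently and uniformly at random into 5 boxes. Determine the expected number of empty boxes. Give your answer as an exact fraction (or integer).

1048576/1953125

Let Xⱼ=1 if box j is empty. P(Xⱼ=1) = ((5-1)/5)^10 = 1048576/9765625.
By linearity, E[#empty] = 5·1048576/9765625 = 1048576/1953125.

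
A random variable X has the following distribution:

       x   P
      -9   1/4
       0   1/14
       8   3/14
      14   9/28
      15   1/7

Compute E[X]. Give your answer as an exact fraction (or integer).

171/28

E[X] = (1/4)·(-9) + (1/14)·0 + (3/14)·8 + (9/28)·14 + (1/7)·15
     = 171/28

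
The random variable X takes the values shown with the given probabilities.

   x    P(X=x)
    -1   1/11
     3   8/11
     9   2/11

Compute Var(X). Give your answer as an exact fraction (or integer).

904/121

E[X] = (1/11)·(-1) + (8/11)·3 + (2/11)·9 = 41/11
E[X²] = (1/11)·1 + (8/11)·9 + (2/11)·81 = 235/11
Var(X) = 235/11 − (41/11)² = 904/121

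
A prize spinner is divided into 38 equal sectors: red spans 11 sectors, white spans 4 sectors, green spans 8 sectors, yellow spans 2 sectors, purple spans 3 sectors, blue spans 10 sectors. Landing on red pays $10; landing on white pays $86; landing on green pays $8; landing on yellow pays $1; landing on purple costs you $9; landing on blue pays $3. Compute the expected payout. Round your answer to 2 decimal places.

$13.76

E[payout] = (11/38)·10 + (4/38)·86 + (8/38)·8 + (2/38)·1 + (3/38)·(-9) + (10/38)·3 = 523/38
≈ $13.76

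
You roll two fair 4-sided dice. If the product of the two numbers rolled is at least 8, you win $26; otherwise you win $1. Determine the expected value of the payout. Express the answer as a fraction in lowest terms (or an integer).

83/8 dollars

E[payout] = (5/8)·1 + (3/8)·26 = 83/8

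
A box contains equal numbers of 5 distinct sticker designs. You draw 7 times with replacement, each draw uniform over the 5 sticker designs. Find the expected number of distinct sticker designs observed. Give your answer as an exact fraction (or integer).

Let Xⱼ=1 if type j appears at least once. P(Xⱼ=1) = 1 − ((5−1)/5)^7 = 61741/78125.
E[#distinct] = 5·61741/78125 = 61741/15625.

61741/15625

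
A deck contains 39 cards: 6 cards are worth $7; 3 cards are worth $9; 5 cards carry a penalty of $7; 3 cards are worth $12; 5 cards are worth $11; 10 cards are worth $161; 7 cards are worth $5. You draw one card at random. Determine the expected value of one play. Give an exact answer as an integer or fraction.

590/13 dollars

E[payout] = (6/39)·7 + (3/39)·9 + (5/39)·(-7) + (3/39)·12 + (5/39)·11 + (10/39)·161 + (7/39)·5 = 590/13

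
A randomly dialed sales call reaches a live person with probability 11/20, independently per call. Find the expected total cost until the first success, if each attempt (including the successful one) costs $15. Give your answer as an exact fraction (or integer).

300/11 dollars

E[#attempts] = 1/p = 20/11; E[cost] = 15·20/11 = 300/11.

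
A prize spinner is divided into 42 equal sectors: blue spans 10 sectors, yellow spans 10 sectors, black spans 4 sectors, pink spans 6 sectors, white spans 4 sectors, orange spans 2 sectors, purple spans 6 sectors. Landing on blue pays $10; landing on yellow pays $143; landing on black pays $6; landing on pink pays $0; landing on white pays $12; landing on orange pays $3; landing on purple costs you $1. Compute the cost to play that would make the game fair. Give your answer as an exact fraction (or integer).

267/7 dollars

E[payout] = (10/42)·10 + (10/42)·143 + (4/42)·6 + (6/42)·0 + (4/42)·12 + (2/42)·3 + (6/42)·(-1) = 267/7
Fair fee = E[payout] = 267/7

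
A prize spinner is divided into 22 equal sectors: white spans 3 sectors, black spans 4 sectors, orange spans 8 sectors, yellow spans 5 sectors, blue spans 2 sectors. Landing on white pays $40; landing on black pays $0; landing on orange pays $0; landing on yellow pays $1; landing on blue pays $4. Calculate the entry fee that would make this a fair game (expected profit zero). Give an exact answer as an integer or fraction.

E[payout] = (3/22)·40 + (4/22)·0 + (8/22)·0 + (5/22)·1 + (2/22)·4 = 133/22
Fair fee = E[payout] = 133/22

133/22 dollars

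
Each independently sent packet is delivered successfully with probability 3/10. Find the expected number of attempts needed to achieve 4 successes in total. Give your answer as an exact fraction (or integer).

40/3

By linearity (sum of 4 independent geometric waits), E[trials] = 4/p = 4/(3/10) = 40/3.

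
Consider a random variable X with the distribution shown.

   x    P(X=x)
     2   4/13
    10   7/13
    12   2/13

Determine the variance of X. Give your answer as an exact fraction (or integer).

2648/169

E[X] = (4/13)·2 + (7/13)·10 + (2/13)·12 = 102/13
E[X²] = (4/13)·4 + (7/13)·100 + (2/13)·144 = 1004/13
Var(X) = 1004/13 − (102/13)² = 2648/169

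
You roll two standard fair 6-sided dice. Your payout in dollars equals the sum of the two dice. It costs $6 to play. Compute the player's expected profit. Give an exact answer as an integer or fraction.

Distribution of the sum of the two dice: 2 w.p. 1/36, 3 w.p. 1/18, 4 w.p. 1/12, 5 w.p. 1/9, 6 w.p. 5/36, 7 w.p. 1/6, …
E[payout] = (1/36)·2 + (1/18)·3 + (1/12)·4 + (1/9)·5 + (5/36)·6 + (1/6)·7 + (5/36)·8 + (1/9)·9 + (1/12)·10 + (1/18)·11 + (1/36)·12 = 7
Expected profit = 7 − 6 = 1

$1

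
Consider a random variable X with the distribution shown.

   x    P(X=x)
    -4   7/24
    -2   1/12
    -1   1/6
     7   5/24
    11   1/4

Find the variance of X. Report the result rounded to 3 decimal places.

38.290

E[X] = (7/24)·(-4) + (1/12)·(-2) + (1/6)·(-1) + (5/24)·7 + (1/4)·11 = 65/24
E[X²] = (7/24)·16 + (1/12)·4 + (1/6)·1 + (5/24)·49 + (1/4)·121 = 365/8
Var(X) = 365/8 − (65/24)² = 22055/576 ≈ 38.290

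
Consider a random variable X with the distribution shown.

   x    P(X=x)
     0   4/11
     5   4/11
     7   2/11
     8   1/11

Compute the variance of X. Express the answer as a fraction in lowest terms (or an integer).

1118/121

E[X] = (4/11)·0 + (4/11)·5 + (2/11)·7 + (1/11)·8 = 42/11
E[X²] = (4/11)·0 + (4/11)·25 + (2/11)·49 + (1/11)·64 = 262/11
Var(X) = 262/11 − (42/11)² = 1118/121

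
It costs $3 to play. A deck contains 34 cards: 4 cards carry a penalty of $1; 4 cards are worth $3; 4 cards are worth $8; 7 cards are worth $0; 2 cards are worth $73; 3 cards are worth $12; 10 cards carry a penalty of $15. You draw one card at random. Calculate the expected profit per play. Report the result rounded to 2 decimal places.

E[payout] = (4/34)·(-1) + (4/34)·3 + (4/34)·8 + (7/34)·0 + (2/34)·73 + (3/34)·12 + (10/34)·(-15) = 36/17
Expected profit = 36/17 − 3 = -15/17 ≈ -$0.88

-$0.88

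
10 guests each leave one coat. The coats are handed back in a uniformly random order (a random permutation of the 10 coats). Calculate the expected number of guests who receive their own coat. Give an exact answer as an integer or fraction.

1

Let Xᵢ = 1 if person i gets their own coat. For each i, P(Xᵢ=1) = 1/10.
By linearity of expectation, E[X₁+…+X_10] = 10·(1/10) = 1.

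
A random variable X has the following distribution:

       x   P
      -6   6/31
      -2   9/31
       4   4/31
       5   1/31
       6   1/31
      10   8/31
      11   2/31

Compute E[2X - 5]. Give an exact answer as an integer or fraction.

-5/31

E[2x-5] = (6/31)·(-17) + (9/31)·(-9) + (4/31)·3 + (1/31)·5 + (1/31)·7 + (8/31)·15 + (2/31)·17
     = -5/31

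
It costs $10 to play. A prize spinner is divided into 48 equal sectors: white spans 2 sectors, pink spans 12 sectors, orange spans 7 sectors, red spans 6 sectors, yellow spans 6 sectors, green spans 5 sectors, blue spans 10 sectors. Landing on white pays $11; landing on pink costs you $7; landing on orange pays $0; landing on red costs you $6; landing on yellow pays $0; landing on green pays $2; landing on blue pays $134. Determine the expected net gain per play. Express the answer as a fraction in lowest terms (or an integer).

193/12 dollars

E[payout] = (2/48)·11 + (12/48)·(-7) + (7/48)·0 + (6/48)·(-6) + (6/48)·0 + (5/48)·2 + (10/48)·134 = 313/12
Expected profit = 313/12 − 10 = 193/12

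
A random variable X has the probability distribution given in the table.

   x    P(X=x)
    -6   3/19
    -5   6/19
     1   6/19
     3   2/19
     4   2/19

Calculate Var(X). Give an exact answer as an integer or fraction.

E[X] = (3/19)·(-6) + (6/19)·(-5) + (6/19)·1 + (2/19)·3 + (2/19)·4 = -28/19
E[X²] = (3/19)·36 + (6/19)·25 + (6/19)·1 + (2/19)·9 + (2/19)·16 = 314/19
Var(X) = 314/19 − (-28/19)² = 5182/361

5182/361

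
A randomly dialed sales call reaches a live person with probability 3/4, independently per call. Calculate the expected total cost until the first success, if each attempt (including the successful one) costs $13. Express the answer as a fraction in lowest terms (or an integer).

52/3 dollars

E[#attempts] = 1/p = 4/3; E[cost] = 13·4/3 = 52/3.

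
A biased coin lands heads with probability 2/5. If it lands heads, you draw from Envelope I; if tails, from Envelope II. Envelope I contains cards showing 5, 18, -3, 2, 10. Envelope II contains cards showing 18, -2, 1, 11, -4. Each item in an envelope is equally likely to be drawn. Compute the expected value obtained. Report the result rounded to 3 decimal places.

E[X | Envelope I] = (5 + 18 − 3 + 2 + 10)/5 = 32/5
E[X | Envelope II] = (18 − 2 + 1 + 11 − 4)/5 = 24/5
E[X] = (2/5)·32/5 + (3/5)·24/5 = 136/25 ≈ 5.440

5.440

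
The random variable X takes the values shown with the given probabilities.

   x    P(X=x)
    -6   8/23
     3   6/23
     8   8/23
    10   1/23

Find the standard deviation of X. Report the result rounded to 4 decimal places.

E[X] = 44/23, E[X²] = 954/23
Var(X) = E[X²] − (E[X])² = 954/23 − 1936/529 = 20006/529
SD(X) = √(20006/529) ≈ 6.1497

6.1497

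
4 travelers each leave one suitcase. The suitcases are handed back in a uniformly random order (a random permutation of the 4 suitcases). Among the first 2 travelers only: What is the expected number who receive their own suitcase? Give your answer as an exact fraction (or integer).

1/2

Let Xᵢ = 1 if person i gets their own suitcase. For each i, P(Xᵢ=1) = 1/4.
By linearity of expectation, E[X₁+…+X_2] = 2·(1/4) = 1/2.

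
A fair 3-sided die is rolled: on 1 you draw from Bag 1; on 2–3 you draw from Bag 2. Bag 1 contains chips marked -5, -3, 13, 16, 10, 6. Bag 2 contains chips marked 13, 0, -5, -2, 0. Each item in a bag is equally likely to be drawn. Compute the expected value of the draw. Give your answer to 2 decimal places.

E[X | Bag 1] = (-5 − 3 + 13 + 16 + 10 + 6)/6 = 37/6
E[X | Bag 2] = (13 + 0 − 5 − 2 + 0)/5 = 6/5
E[X] = (1/3)·37/6 + (2/3)·6/5 = 257/90 ≈ 2.86

2.86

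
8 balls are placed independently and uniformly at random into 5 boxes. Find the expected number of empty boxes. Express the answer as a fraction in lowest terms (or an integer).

Let Xⱼ=1 if box j is empty. P(Xⱼ=1) = ((5-1)/5)^8 = 65536/390625.
By linearity, E[#empty] = 5·65536/390625 = 65536/78125.

65536/78125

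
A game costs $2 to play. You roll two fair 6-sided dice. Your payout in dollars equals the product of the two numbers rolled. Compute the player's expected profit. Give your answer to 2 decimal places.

Distribution of the product of the two numbers rolled: 1 w.p. 1/36, 2 w.p. 1/18, 3 w.p. 1/18, 4 w.p. 1/12, 5 w.p. 1/18, 6 w.p. 1/9, …
E[payout] = (1/36)·1 + (1/18)·2 + (1/18)·3 + (1/12)·4 + (1/18)·5 + (1/9)·6 + (1/18)·8 + (1/36)·9 + (1/18)·10 + (1/9)·12 + (1/18)·15 + (1/36)·16 + (1/18)·18 + (1/18)·20 + (1/18)·24 + (1/36)·25 + (1/18)·30 + (1/36)·36 = 49/4
Expected profit = 49/4 − 2 = 41/4 ≈ $10.25

$10.25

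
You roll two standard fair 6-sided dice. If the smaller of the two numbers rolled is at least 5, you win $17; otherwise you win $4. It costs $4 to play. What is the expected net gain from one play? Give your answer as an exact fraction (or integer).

13/9 dollars

E[payout] = (8/9)·4 + (1/9)·17 = 49/9
Expected profit = 49/9 − 4 = 13/9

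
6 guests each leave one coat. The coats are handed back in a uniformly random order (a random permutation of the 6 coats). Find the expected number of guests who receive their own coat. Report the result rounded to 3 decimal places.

Let Xᵢ = 1 if person i gets their own coat. For each i, P(Xᵢ=1) = 1/6.
By linearity of expectation, E[X₁+…+X_6] = 6·(1/6) = 1.
≈ 1.000

1.000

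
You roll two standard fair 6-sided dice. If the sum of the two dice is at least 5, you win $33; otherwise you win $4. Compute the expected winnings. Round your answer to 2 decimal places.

$28.17

E[payout] = (1/6)·4 + (5/6)·33 = 169/6
≈ $28.17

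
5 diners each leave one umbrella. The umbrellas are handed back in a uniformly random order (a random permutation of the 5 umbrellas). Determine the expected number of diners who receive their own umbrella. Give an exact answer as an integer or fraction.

Let Xᵢ = 1 if person i gets their own umbrella. For each i, P(Xᵢ=1) = 1/5.
By linearity of expectation, E[X₁+…+X_5] = 5·(1/5) = 1.

1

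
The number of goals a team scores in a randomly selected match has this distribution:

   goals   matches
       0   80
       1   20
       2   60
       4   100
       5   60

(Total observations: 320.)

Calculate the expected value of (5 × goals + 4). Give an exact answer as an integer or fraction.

Total = 320, so P(goals=0) = 80/320, etc.
E[5x+4] = (1/4)·4 + (1/16)·9 + (3/16)·14 + (5/16)·24 + (3/16)·29
     = 137/8

137/8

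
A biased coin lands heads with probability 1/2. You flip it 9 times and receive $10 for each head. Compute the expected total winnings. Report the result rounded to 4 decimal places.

E[#heads] = 9·1/2 = 9/2 (linearity over flips).
E[winnings] = 10·9/2 = 45.
≈ 45.0000

$45.0000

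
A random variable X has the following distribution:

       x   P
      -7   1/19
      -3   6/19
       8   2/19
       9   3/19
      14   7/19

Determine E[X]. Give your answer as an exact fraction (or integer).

116/19

E[X] = (1/19)·(-7) + (6/19)·(-3) + (2/19)·8 + (3/19)·9 + (7/19)·14
     = 116/19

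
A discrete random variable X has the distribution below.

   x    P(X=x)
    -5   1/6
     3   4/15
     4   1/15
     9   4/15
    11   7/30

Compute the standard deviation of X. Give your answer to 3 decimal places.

E[X] = 26/5, E[X²] = 862/15
Var(X) = E[X²] − (E[X])² = 862/15 − 676/25 = 2282/75
SD(X) = √(2282/75) ≈ 5.516

5.516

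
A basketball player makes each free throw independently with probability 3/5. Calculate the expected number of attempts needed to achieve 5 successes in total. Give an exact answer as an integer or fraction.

By linearity (sum of 5 independent geometric waits), E[trials] = 5/p = 5/(3/5) = 25/3.

25/3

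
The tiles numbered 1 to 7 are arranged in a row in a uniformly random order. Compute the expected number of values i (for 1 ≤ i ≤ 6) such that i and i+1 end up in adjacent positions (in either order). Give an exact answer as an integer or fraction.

12/7

For each i ∈ {1,…,6}, let Xᵢ = 1 if i and i+1 are adjacent. P(Xᵢ=1) = 2·(7−1)!/7! = 2/7.
By linearity, E[ΣXᵢ] = (6)·(2/7) = 12/7.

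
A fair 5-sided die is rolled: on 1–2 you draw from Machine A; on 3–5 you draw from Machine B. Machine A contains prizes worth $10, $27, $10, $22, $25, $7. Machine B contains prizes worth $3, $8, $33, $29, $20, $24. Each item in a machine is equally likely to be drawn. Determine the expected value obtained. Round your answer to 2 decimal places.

$18.43

E[X | Machine A] = (10 + 27 + 10 + 22 + 25 + 7)/6 = 101/6
E[X | Machine B] = (3 + 8 + 33 + 29 + 20 + 24)/6 = 39/2
E[X] = (2/5)·101/6 + (3/5)·39/2 = 553/30 ≈ 18.43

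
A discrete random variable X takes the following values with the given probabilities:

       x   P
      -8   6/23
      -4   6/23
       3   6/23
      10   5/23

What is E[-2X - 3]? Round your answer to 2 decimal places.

-2.65

E[-2x-3] = (6/23)·13 + (6/23)·5 + (6/23)·(-9) + (5/23)·(-23)
     = -61/23 ≈ -2.65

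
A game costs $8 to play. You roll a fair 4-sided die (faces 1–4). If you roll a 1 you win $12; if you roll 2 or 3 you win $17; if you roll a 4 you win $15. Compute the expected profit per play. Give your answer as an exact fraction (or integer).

29/4 dollars

E[payout] = (1/4)·12 + (1/4)·15 + (1/2)·17 = 61/4
Expected profit = 61/4 − 8 = 29/4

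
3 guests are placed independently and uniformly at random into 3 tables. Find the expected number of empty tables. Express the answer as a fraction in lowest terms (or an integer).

8/9

Let Xⱼ=1 if table j is empty. P(Xⱼ=1) = ((3-1)/3)^3 = 8/27.
By linearity, E[#empty] = 3·8/27 = 8/9.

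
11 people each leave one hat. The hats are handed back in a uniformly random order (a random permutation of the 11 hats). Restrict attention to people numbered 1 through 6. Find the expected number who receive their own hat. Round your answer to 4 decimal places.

0.5455

Let Xᵢ = 1 if person i gets their own hat. For each i, P(Xᵢ=1) = 1/11.
By linearity of expectation, E[X₁+…+X_6] = 6·(1/11) = 6/11.
≈ 0.5455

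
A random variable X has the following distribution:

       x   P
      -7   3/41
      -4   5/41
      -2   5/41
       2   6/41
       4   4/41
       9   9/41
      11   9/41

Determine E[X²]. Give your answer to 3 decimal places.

E[X²] = (3/41)·49 + (5/41)·16 + (5/41)·4 + (6/41)·4 + (4/41)·16 + (9/41)·81 + (9/41)·121
     = 2153/41 ≈ 52.512

52.512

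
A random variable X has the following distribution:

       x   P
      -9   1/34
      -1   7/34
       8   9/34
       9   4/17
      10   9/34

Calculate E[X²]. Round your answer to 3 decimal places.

65.059

E[X²] = (1/34)·81 + (7/34)·1 + (9/34)·64 + (4/17)·81 + (9/34)·100
     = 1106/17 ≈ 65.059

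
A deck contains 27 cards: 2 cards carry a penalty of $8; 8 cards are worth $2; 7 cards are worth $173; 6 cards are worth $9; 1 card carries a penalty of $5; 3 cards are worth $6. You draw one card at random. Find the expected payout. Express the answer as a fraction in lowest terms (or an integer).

142/3 dollars

E[payout] = (2/27)·(-8) + (8/27)·2 + (7/27)·173 + (6/27)·9 + (1/27)·(-5) + (3/27)·6 = 142/3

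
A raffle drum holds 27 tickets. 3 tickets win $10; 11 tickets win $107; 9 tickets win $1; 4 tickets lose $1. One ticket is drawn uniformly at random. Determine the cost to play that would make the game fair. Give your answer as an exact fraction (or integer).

E[payout] = (3/27)·10 + (11/27)·107 + (9/27)·1 + (4/27)·(-1) = 404/9
Fair fee = E[payout] = 404/9

404/9 dollars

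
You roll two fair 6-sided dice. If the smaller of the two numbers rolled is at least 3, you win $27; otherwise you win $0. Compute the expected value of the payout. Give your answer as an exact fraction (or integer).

$12

E[payout] = (5/9)·0 + (4/9)·27 = 12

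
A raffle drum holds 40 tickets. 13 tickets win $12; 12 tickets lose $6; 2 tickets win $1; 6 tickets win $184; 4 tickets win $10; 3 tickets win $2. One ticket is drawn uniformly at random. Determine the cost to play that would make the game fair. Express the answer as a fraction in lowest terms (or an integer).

309/10 dollars

E[payout] = (13/40)·12 + (12/40)·(-6) + (2/40)·1 + (6/40)·184 + (4/40)·10 + (3/40)·2 = 309/10
Fair fee = E[payout] = 309/10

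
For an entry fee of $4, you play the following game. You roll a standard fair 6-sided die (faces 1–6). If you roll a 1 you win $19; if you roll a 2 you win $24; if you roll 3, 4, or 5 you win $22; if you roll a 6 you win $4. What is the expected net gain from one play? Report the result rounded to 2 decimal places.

$14.83

E[payout] = (1/6)·4 + (1/6)·19 + (1/2)·22 + (1/6)·24 = 113/6
Expected profit = 113/6 − 4 = 89/6 ≈ $14.83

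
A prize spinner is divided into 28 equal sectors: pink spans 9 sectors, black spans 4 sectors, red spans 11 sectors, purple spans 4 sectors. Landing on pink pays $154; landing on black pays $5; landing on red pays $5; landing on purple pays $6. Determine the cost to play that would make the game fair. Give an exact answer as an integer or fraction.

1485/28 dollars

E[payout] = (9/28)·154 + (4/28)·5 + (11/28)·5 + (4/28)·6 = 1485/28
Fair fee = E[payout] = 1485/28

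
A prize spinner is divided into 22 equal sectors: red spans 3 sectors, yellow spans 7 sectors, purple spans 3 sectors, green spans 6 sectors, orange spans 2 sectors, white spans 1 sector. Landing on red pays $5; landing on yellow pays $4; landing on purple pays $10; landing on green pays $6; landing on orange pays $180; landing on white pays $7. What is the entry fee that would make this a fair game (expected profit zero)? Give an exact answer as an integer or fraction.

238/11 dollars

E[payout] = (3/22)·5 + (7/22)·4 + (3/22)·10 + (6/22)·6 + (2/22)·180 + (1/22)·7 = 238/11
Fair fee = E[payout] = 238/11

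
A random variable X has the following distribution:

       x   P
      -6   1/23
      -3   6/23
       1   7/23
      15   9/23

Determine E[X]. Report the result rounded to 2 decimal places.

E[X] = (1/23)·(-6) + (6/23)·(-3) + (7/23)·1 + (9/23)·15
     = 118/23 ≈ 5.13

5.13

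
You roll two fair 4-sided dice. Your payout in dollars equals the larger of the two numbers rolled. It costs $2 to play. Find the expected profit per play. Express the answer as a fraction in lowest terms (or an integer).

9/8 dollars

Distribution of the larger of the two numbers rolled: 1 w.p. 1/16, 2 w.p. 3/16, 3 w.p. 5/16, 4 w.p. 7/16
E[payout] = (1/16)·1 + (3/16)·2 + (5/16)·3 + (7/16)·4 = 25/8
Expected profit = 25/8 − 2 = 9/8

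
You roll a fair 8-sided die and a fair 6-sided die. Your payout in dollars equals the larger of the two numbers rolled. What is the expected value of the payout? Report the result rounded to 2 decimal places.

$5.23

Distribution of the larger of the two numbers rolled: 1 w.p. 1/48, 2 w.p. 1/16, 3 w.p. 5/48, 4 w.p. 7/48, 5 w.p. 3/16, 6 w.p. 11/48, …
E[payout] = (1/48)·1 + (1/16)·2 + (5/48)·3 + (7/48)·4 + (3/16)·5 + (11/48)·6 + (1/8)·7 + (1/8)·8 = 251/48
≈ $5.23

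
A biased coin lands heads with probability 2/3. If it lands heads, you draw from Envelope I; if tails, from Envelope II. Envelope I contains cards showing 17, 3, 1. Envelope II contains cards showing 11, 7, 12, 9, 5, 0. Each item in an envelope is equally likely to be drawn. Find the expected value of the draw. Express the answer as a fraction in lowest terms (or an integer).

64/9

E[X | Envelope I] = (17 + 3 + 1)/3 = 7
E[X | Envelope II] = (11 + 7 + 12 + 9 + 5 + 0)/6 = 22/3
E[X] = (2/3)·7 + (1/3)·22/3 = 64/9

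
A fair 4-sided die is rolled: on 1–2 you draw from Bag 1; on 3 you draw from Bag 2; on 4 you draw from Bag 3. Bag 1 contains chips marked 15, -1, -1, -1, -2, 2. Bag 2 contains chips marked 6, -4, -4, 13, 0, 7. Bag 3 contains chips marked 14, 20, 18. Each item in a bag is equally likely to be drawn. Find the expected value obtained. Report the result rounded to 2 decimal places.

E[X | Bag 1] = (15 − 1 − 1 − 1 − 2 + 2)/6 = 2
E[X | Bag 2] = (6 − 4 − 4 + 13 + 0 + 7)/6 = 3
E[X | Bag 3] = (14 + 20 + 18)/3 = 52/3
E[X] = (1/2)·2 + (1/4)·3 + (1/4)·52/3 = 73/12 ≈ 6.08

6.08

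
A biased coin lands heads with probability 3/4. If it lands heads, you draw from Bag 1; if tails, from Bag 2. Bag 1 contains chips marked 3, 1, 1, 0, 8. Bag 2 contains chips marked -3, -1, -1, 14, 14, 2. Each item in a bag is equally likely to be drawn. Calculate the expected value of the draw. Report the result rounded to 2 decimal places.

E[X | Bag 1] = (3 + 1 + 1 + 0 + 8)/5 = 13/5
E[X | Bag 2] = (-3 − 1 − 1 + 14 + 14 + 2)/6 = 25/6
E[X] = (3/4)·13/5 + (1/4)·25/6 = 359/120 ≈ 2.99

2.99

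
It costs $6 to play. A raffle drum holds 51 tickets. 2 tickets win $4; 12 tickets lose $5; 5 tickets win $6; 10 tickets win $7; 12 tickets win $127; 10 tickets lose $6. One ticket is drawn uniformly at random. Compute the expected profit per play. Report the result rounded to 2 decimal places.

$23.65

E[payout] = (2/51)·4 + (12/51)·(-5) + (5/51)·6 + (10/51)·7 + (12/51)·127 + (10/51)·(-6) = 504/17
Expected profit = 504/17 − 6 = 402/17 ≈ $23.65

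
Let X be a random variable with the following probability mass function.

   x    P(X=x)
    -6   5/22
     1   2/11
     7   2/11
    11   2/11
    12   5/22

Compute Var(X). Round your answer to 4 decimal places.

E[X] = (5/22)·(-6) + (2/11)·1 + (2/11)·7 + (2/11)·11 + (5/22)·12 = 53/11
E[X²] = (5/22)·36 + (2/11)·1 + (2/11)·49 + (2/11)·121 + (5/22)·144 = 72
Var(X) = 72 − (53/11)² = 5903/121 ≈ 48.7851

48.7851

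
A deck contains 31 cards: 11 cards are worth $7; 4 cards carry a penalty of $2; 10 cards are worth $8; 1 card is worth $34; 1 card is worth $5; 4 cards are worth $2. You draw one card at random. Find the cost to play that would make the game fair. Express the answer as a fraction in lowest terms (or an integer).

196/31 dollars

E[payout] = (11/31)·7 + (4/31)·(-2) + (10/31)·8 + (1/31)·34 + (1/31)·5 + (4/31)·2 = 196/31
Fair fee = E[payout] = 196/31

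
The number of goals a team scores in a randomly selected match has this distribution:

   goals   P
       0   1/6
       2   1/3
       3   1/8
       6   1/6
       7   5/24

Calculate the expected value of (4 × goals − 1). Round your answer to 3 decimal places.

E[4x-1] = (1/6)·(-1) + (1/3)·7 + (1/8)·11 + (1/6)·23 + (5/24)·27
     = 13 ≈ 13.000

13.000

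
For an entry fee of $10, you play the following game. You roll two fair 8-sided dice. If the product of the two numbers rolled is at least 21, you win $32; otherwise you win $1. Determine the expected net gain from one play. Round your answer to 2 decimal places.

E[payout] = (19/32)·1 + (13/32)·32 = 435/32
Expected profit = 435/32 − 10 = 115/32 ≈ $3.59

$3.59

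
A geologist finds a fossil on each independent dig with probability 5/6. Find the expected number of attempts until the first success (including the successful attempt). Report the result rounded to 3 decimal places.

For a geometric distribution, E[trials] = 1/p = 1/(5/6) = 6/5.
≈ 1.200

1.200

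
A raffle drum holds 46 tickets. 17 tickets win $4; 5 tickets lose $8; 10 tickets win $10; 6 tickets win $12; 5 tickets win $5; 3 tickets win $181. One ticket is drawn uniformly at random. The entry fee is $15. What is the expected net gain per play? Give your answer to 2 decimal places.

E[payout] = (17/46)·4 + (5/46)·(-8) + (10/46)·10 + (6/46)·12 + (5/46)·5 + (3/46)·181 = 384/23
Expected profit = 384/23 − 15 = 39/23 ≈ $1.70

$1.70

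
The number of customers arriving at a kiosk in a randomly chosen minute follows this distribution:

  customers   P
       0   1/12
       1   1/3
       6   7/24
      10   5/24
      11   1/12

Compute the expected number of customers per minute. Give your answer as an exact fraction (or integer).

E[X] = (1/12)·0 + (1/3)·1 + (7/24)·6 + (5/24)·10 + (1/12)·11
     = 61/12

61/12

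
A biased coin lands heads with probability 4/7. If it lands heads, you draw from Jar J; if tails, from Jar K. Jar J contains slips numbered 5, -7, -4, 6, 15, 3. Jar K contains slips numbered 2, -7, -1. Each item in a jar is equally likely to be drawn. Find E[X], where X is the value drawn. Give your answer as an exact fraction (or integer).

6/7

E[X | Jar J] = (5 − 7 − 4 + 6 + 15 + 3)/6 = 3
E[X | Jar K] = (2 − 7 − 1)/3 = -2
E[X] = (4/7)·3 + (3/7)·(-2) = 6/7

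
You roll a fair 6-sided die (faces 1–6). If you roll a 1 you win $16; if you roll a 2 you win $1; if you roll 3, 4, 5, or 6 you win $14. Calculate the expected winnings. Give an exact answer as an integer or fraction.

73/6 dollars

E[payout] = (1/6)·1 + (2/3)·14 + (1/6)·16 = 73/6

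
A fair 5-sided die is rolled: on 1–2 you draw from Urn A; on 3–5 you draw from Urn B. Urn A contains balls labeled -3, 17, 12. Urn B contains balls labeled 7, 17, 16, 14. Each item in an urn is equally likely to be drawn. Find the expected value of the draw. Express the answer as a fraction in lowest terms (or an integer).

E[X | Urn A] = (-3 + 17 + 12)/3 = 26/3
E[X | Urn B] = (7 + 17 + 16 + 14)/4 = 27/2
E[X] = (2/5)·26/3 + (3/5)·27/2 = 347/30

347/30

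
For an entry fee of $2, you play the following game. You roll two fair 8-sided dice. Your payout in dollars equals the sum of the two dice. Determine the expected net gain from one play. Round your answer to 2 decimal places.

Distribution of the sum of the two dice: 2 w.p. 1/64, 3 w.p. 1/32, 4 w.p. 3/64, 5 w.p. 1/16, 6 w.p. 5/64, 7 w.p. 3/32, …
E[payout] = (1/64)·2 + (1/32)·3 + (3/64)·4 + (1/16)·5 + (5/64)·6 + (3/32)·7 + (7/64)·8 + (1/8)·9 + (7/64)·10 + (3/32)·11 + (5/64)·12 + (1/16)·13 + (3/64)·14 + (1/32)·15 + (1/64)·16 = 9
Expected profit = 9 − 2 = 7 ≈ $7.00

$7.00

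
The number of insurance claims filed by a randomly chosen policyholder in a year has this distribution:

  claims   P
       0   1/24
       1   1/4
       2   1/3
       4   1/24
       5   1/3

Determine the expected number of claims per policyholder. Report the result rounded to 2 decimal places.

E[X] = (1/24)·0 + (1/4)·1 + (1/3)·2 + (1/24)·4 + (1/3)·5
     = 11/4 ≈ 2.75

2.75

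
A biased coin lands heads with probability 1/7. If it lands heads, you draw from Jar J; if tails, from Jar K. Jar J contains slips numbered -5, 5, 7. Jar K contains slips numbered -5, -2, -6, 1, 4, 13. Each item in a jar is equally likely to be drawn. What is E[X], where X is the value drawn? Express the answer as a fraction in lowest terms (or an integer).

E[X | Jar J] = (-5 + 5 + 7)/3 = 7/3
E[X | Jar K] = (-5 − 2 − 6 + 1 + 4 + 13)/6 = 5/6
E[X] = (1/7)·7/3 + (6/7)·5/6 = 22/21

22/21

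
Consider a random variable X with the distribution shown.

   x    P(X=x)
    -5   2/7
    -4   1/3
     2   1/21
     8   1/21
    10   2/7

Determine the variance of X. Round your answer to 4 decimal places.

E[X] = (2/7)·(-5) + (1/3)·(-4) + (1/21)·2 + (1/21)·8 + (2/7)·10 = 4/7
E[X²] = (2/7)·25 + (1/3)·16 + (1/21)·4 + (1/21)·64 + (2/7)·100 = 310/7
Var(X) = 310/7 − (4/7)² = 2154/49 ≈ 43.9592

43.9592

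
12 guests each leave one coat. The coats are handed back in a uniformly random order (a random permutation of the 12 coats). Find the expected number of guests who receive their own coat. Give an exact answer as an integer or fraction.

1

Let Xᵢ = 1 if person i gets their own coat. For each i, P(Xᵢ=1) = 1/12.
By linearity of expectation, E[X₁+…+X_12] = 12·(1/12) = 1.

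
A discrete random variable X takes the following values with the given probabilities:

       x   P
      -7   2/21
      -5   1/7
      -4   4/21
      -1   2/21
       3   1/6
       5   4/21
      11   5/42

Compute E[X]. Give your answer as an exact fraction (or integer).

E[X] = (2/21)·(-7) + (1/7)·(-5) + (4/21)·(-4) + (2/21)·(-1) + (1/6)·3 + (4/21)·5 + (5/42)·11
     = 11/21

11/21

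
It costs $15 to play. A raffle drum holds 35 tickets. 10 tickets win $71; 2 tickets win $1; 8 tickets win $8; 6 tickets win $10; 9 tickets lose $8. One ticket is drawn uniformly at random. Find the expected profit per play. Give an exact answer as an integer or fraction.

239/35 dollars

E[payout] = (10/35)·71 + (2/35)·1 + (8/35)·8 + (6/35)·10 + (9/35)·(-8) = 764/35
Expected profit = 764/35 − 15 = 239/35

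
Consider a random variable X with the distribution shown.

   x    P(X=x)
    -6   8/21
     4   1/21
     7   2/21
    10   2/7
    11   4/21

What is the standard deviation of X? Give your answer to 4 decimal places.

7.6384

E[X] = 74/21, E[X²] = 1486/21
Var(X) = E[X²] − (E[X])² = 1486/21 − 5476/441 = 25730/441
SD(X) = √(25730/441) ≈ 7.6384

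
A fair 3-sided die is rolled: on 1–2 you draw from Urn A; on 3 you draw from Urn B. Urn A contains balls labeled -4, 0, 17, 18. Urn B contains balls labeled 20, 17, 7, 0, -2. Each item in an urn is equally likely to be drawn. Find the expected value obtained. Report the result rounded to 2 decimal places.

7.97

E[X | Urn A] = (-4 + 0 + 17 + 18)/4 = 31/4
E[X | Urn B] = (20 + 17 + 7 + 0 − 2)/5 = 42/5
E[X] = (2/3)·31/4 + (1/3)·42/5 = 239/30 ≈ 7.97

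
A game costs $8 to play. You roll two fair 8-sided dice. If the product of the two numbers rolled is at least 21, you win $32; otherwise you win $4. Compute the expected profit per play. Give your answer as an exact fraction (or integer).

E[payout] = (19/32)·4 + (13/32)·32 = 123/8
Expected profit = 123/8 − 8 = 59/8

59/8 dollars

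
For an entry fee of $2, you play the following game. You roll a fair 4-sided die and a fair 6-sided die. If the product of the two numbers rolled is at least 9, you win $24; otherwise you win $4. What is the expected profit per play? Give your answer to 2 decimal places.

$10.33

E[payout] = (7/12)·4 + (5/12)·24 = 37/3
Expected profit = 37/3 − 2 = 31/3 ≈ $10.33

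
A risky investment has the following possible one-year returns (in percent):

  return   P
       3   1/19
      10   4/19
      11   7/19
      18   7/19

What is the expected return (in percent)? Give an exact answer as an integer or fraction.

E[X] = (1/19)·3 + (4/19)·10 + (7/19)·11 + (7/19)·18
     = 246/19

246/19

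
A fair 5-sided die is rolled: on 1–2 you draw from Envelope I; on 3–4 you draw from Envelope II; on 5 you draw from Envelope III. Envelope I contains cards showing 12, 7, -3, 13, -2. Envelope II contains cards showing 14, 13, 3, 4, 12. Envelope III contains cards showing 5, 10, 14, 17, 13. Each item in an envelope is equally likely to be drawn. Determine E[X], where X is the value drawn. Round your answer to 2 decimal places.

8.20

E[X | Envelope I] = (12 + 7 − 3 + 13 − 2)/5 = 27/5
E[X | Envelope II] = (14 + 13 + 3 + 4 + 12)/5 = 46/5
E[X | Envelope III] = (5 + 10 + 14 + 17 + 13)/5 = 59/5
E[X] = (2/5)·27/5 + (2/5)·46/5 + (1/5)·59/5 = 41/5 ≈ 8.20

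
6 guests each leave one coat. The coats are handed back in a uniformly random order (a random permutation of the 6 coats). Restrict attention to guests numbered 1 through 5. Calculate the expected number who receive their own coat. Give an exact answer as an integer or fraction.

Let Xᵢ = 1 if person i gets their own coat. For each i, P(Xᵢ=1) = 1/6.
By linearity of expectation, E[X₁+…+X_5] = 5·(1/6) = 5/6.

5/6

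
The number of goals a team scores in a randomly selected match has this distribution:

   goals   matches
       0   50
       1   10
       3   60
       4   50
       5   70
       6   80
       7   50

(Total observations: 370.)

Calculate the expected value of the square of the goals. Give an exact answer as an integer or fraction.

Total = 370, so P(goals=0) = 50/370, etc.
E[X²] = (5/37)·0 + (1/37)·1 + (6/37)·9 + (5/37)·16 + (7/37)·25 + (8/37)·36 + (5/37)·49
     = 843/37

843/37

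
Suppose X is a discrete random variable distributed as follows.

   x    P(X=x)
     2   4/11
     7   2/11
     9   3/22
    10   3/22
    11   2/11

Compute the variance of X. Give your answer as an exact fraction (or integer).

E[X] = (4/11)·2 + (2/11)·7 + (3/22)·9 + (3/22)·10 + (2/11)·11 = 145/22
E[X²] = (4/11)·4 + (2/11)·49 + (3/22)·81 + (3/22)·100 + (2/11)·121 = 1255/22
Var(X) = 1255/22 − (145/22)² = 6585/484

6585/484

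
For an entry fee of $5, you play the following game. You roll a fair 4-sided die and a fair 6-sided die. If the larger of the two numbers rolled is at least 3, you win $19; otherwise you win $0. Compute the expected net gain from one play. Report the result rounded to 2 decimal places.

$10.83

E[payout] = (1/6)·0 + (5/6)·19 = 95/6
Expected profit = 95/6 − 5 = 65/6 ≈ $10.83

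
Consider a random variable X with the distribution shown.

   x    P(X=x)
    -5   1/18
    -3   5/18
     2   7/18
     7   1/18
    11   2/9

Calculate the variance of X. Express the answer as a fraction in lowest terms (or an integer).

1037/36

E[X] = (1/18)·(-5) + (5/18)·(-3) + (7/18)·2 + (1/18)·7 + (2/9)·11 = 5/2
E[X²] = (1/18)·25 + (5/18)·9 + (7/18)·4 + (1/18)·49 + (2/9)·121 = 631/18
Var(X) = 631/18 − (5/2)² = 1037/36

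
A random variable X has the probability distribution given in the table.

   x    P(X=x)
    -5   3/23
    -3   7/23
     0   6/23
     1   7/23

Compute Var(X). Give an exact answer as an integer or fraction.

E[X] = (3/23)·(-5) + (7/23)·(-3) + (6/23)·0 + (7/23)·1 = -29/23
E[X²] = (3/23)·25 + (7/23)·9 + (6/23)·0 + (7/23)·1 = 145/23
Var(X) = 145/23 − (-29/23)² = 2494/529

2494/529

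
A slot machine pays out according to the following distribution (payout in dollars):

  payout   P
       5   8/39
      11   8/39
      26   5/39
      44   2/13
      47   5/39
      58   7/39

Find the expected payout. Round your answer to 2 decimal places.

$29.82

E[X] = (8/39)·5 + (8/39)·11 + (5/39)·26 + (2/13)·44 + (5/39)·47 + (7/39)·58
     = 1163/39 ≈ 29.82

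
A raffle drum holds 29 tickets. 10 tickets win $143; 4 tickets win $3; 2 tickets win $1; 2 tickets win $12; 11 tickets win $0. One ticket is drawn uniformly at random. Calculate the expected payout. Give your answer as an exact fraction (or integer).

1468/29 dollars

E[payout] = (10/29)·143 + (4/29)·3 + (2/29)·1 + (2/29)·12 + (11/29)·0 = 1468/29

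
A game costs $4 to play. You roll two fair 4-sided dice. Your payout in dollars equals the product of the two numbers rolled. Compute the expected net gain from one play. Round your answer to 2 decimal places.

$2.25

Distribution of the product of the two numbers rolled: 1 w.p. 1/16, 2 w.p. 1/8, 3 w.p. 1/8, 4 w.p. 3/16, 6 w.p. 1/8, 8 w.p. 1/8, …
E[payout] = (1/16)·1 + (1/8)·2 + (1/8)·3 + (3/16)·4 + (1/8)·6 + (1/8)·8 + (1/16)·9 + (1/8)·12 + (1/16)·16 = 25/4
Expected profit = 25/4 − 4 = 9/4 ≈ $2.25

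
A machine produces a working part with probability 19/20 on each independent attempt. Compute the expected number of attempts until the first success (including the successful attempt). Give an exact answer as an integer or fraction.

For a geometric distribution, E[trials] = 1/p = 1/(19/20) = 20/19.

20/19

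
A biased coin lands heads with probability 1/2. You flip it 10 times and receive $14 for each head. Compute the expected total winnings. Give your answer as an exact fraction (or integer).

$70

E[#heads] = 10·1/2 = 5 (linearity over flips).
E[winnings] = 14·5 = 70.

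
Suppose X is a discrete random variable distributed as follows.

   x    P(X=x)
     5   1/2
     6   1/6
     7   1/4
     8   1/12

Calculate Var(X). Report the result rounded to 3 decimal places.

E[X] = (1/2)·5 + (1/6)·6 + (1/4)·7 + (1/12)·8 = 71/12
E[X²] = (1/2)·25 + (1/6)·36 + (1/4)·49 + (1/12)·64 = 433/12
Var(X) = 433/12 − (71/12)² = 155/144 ≈ 1.076

1.076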